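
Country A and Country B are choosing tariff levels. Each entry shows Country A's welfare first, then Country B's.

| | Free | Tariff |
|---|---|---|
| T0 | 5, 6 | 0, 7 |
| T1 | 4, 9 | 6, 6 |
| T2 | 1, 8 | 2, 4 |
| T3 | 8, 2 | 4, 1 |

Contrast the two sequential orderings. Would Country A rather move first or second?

If Country A leads: Country B's best replies are T0→Tariff, T1→Free, T2→Free, T3→Free; Country A's induced payoffs 0, 4, 1, 8; outcome (T3, Free), payoffs (8, 2).
If Country B leads: Country A's best replies are Free→T3, Tariff→T1; Country B's induced payoffs 2, 6; outcome (T1, Tariff), payoffs (6, 6).
Country A gets 8 moving first and 6 moving second, so Country A prefers to move first.

first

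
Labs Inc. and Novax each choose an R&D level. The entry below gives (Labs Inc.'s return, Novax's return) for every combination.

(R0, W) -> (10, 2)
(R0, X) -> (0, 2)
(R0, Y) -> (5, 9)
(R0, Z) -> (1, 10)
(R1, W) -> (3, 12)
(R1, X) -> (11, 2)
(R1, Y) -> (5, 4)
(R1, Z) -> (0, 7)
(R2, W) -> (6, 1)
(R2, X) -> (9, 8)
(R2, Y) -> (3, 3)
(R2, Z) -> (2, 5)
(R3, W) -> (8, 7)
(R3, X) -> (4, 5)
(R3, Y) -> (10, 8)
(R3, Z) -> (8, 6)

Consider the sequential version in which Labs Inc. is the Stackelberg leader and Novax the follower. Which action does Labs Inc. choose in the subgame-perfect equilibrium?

R3

Work backward from Novax's decision.
- R0: BR = Z, leader payoff 1.
- R1: BR = W, leader payoff 3.
- R2: BR = X, leader payoff 9.
- R3: BR = Y, leader payoff 10.
Maximizing over 1, 3, 9, 10, Labs Inc. chooses R3. Subgame-perfect outcome: (R3, Y) with payoffs (10, 8).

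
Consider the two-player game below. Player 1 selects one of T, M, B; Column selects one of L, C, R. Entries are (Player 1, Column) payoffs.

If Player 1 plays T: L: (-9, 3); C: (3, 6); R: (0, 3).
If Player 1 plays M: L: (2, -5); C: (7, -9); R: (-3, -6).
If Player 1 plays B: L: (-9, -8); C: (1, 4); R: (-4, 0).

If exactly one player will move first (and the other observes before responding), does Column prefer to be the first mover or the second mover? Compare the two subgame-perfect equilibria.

second

If Player 1 leads: Column's best replies are T→C, M→L, B→C; Player 1's induced payoffs 3, 2, 1; outcome (T, C), payoffs (3, 6).
If Column leads: Player 1's best replies are L→M, C→M, R→T; Column's induced payoffs -5, -9, 3; outcome (T, R), payoffs (0, 3).
Column gets 3 moving first and 6 moving second, so Column prefers to move second.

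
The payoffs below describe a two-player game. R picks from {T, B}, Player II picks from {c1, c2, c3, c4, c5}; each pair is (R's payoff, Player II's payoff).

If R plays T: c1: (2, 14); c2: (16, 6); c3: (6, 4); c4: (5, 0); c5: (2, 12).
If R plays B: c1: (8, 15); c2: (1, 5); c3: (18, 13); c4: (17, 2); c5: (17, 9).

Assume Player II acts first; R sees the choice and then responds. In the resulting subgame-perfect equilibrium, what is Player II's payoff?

15

Backward induction with Player II moving first.
- c1: BR = B, leader payoff 15.
- c2: BR = T, leader payoff 6.
- c3: BR = B, leader payoff 13.
- c4: BR = B, leader payoff 2.
- c5: BR = B, leader payoff 9.
Among 15, 6, 13, 2, 9, the best is 15 at c1. Subgame-perfect outcome: (B, c1) with payoffs (8, 15).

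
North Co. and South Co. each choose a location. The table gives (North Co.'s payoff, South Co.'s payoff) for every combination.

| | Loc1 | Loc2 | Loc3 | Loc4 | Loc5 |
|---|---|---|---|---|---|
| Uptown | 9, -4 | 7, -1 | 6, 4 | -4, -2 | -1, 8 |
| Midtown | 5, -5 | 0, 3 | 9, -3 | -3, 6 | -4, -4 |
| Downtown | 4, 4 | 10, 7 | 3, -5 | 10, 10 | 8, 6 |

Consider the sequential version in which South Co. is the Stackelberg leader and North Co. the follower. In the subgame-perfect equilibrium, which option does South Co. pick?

Loc4

North Co. best-responds to each possible South Co. move:
- Loc1: North Co. compares 9, 5, 4 and picks Uptown; South Co. would get -4.
- Loc2: North Co. compares 7, 0, 10 and picks Downtown; South Co. would get 7.
- Loc3: North Co. compares 6, 9, 3 and picks Midtown; South Co. would get -3.
- Loc4: North Co. compares -4, -3, 10 and picks Downtown; South Co. would get 10.
- Loc5: North Co. compares -1, -4, 8 and picks Downtown; South Co. would get 6.
Maximizing over -4, 7, -3, 10, 6, South Co. chooses Loc4. Subgame-perfect outcome: (Downtown, Loc4) with payoffs (10, 10).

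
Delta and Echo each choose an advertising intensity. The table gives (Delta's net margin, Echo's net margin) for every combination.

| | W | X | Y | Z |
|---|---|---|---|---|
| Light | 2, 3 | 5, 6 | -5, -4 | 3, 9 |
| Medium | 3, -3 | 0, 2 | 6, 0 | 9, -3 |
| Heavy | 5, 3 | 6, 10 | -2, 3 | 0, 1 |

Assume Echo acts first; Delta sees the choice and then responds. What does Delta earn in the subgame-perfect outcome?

6

Solve by backward induction (Echo leads).
- W: Delta compares 2, 3, 5 and picks Heavy; Echo would get 3.
- X: Delta compares 5, 0, 6 and picks Heavy; Echo would get 10.
- Y: Delta compares -5, 6, -2 and picks Medium; Echo would get 0.
- Z: Delta compares 3, 9, 0 and picks Medium; Echo would get -3.
Among 3, 10, 0, -3, the best is 10 at X. Subgame-perfect outcome: (Heavy, X) with payoffs (6, 10).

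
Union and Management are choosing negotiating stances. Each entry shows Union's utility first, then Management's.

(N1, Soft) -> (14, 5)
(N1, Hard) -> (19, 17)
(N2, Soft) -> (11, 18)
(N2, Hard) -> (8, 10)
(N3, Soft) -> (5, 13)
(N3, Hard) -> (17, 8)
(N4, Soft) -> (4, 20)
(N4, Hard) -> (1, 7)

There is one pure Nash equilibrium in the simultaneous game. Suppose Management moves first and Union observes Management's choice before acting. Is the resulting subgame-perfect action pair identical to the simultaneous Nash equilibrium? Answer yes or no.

yes

Backward induction with Management moving first.
- Soft → Union plays N1 (best of 14, 11, 5, 4); Management gets 5.
- Hard → Union plays N1 (best of 19, 8, 17, 1); Management gets 17.
Among 5, 17, the best is 17 at Hard. Subgame-perfect outcome: (N1, Hard) with payoffs (19, 17).
For the simultaneous game, intersect best replies.
Union's best replies: Soft→N1; Hard→N1.
Management's best replies: N1→Hard; N2→Soft; N3→Soft; N4→Soft.
Only (N1, Hard) has each player best-responding; Nash payoffs (19, 17).
Sequential outcome (N1, Hard) coincides with the Nash profile (N1, Hard).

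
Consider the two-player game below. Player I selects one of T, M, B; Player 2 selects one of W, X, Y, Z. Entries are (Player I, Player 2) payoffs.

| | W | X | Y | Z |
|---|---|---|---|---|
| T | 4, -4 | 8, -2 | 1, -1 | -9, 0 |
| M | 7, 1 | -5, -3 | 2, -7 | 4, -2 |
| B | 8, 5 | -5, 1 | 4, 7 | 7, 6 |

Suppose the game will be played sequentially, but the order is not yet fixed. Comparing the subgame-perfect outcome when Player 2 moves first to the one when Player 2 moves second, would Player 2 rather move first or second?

first

If Player I leads: Player 2's best replies are T→Z, M→W, B→Y; Player I's induced payoffs -9, 7, 4; outcome (M, W), payoffs (7, 1).
If Player 2 leads: Player I's best replies are W→B, X→T, Y→B, Z→B; Player 2's induced payoffs 5, -2, 7, 6; outcome (B, Y), payoffs (4, 7).
Player 2 gets 7 moving first and 1 moving second, so Player 2 prefers to move first.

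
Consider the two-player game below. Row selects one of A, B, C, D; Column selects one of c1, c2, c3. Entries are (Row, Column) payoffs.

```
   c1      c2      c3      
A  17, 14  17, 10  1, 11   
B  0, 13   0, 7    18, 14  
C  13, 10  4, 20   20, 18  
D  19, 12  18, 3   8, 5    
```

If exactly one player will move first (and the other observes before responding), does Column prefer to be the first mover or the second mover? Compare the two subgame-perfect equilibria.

If Row leads: Column's best replies are A→c1, B→c3, C→c2, D→c1; Row's induced payoffs 17, 18, 4, 19; outcome (D, c1), payoffs (19, 12).
If Column leads: Row's best replies are c1→D, c2→D, c3→C; Column's induced payoffs 12, 3, 18; outcome (C, c3), payoffs (20, 18).
Column gets 18 moving first and 12 moving second, so Column prefers to move first.

first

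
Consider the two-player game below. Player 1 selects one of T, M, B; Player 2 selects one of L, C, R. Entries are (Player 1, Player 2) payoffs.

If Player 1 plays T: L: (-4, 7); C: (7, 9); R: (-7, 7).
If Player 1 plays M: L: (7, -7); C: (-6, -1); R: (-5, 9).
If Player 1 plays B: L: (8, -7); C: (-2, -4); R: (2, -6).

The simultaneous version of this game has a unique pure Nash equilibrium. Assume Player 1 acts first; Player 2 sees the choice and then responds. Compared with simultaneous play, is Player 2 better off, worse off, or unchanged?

Solve by backward induction (Player 1 leads).
- T → Player 2 plays C (best of 7, 9, 7); Player 1 gets 7.
- M → Player 2 plays R (best of -7, -1, 9); Player 1 gets -5.
- B → Player 2 plays C (best of -7, -4, -6); Player 1 gets -2.
Player 1's induced payoffs are 7, -5, -2, so Player 1 commits to T. Subgame-perfect outcome: (T, C) with payoffs (7, 9).
For the simultaneous game, intersect best replies.
Player 1's best replies: L→B; C→T; R→B.
Player 2's best replies: T→C; M→R; B→C.
Only (T, C) has each player best-responding; Nash payoffs (7, 9).
Player 2 earns 9 sequentially versus 9 at the Nash outcome: unchanged.

unchanged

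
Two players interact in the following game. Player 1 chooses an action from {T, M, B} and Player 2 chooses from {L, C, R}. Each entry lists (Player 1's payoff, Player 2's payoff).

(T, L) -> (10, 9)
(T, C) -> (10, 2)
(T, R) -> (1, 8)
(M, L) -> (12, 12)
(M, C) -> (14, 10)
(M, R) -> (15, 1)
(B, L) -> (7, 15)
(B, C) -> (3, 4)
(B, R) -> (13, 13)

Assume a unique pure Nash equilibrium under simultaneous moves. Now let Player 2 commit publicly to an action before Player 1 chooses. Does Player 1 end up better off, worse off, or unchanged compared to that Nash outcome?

Player 1 best-responds to each possible Player 2 move:
- L: BR = M, leader payoff 12.
- C: BR = M, leader payoff 10.
- R: BR = M, leader payoff 1.
Player 2's induced payoffs are 12, 10, 1, so Player 2 commits to L. Subgame-perfect outcome: (M, L) with payoffs (12, 12).
Now find the simultaneous Nash equilibrium.
Player 1's best replies: L→M; C→M; R→M.
Player 2's best replies: T→L; M→L; B→L.
Only (M, L) has each player best-responding; Nash payoffs (12, 12).
Player 1 earns 12 sequentially versus 12 at the Nash outcome: unchanged.

unchanged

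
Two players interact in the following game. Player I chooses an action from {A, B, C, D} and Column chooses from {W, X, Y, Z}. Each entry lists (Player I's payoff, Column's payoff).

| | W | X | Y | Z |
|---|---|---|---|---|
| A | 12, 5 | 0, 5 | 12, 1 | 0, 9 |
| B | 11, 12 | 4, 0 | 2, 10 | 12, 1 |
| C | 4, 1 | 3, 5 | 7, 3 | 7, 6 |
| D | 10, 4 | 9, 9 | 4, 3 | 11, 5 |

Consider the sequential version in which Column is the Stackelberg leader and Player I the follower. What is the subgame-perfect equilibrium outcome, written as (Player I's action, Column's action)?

Backward induction with Column moving first.
- W: BR = A, leader payoff 5.
- X: BR = D, leader payoff 9.
- Y: BR = A, leader payoff 1.
- Z: BR = B, leader payoff 1.
Maximizing over 5, 9, 1, 1, Column chooses X. Subgame-perfect outcome: (D, X) with payoffs (9, 9).

(D, X)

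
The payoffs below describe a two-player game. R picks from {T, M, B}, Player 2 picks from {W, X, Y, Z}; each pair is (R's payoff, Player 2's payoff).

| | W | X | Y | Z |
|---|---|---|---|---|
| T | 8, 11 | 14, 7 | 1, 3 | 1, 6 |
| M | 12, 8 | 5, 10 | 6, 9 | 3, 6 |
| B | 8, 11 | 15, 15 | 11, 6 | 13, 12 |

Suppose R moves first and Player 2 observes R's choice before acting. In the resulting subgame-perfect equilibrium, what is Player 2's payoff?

15

Backward induction with R moving first.
- T → Player 2 plays W (best of 11, 7, 3, 6); R gets 8.
- M → Player 2 plays X (best of 8, 10, 9, 6); R gets 5.
- B → Player 2 plays X (best of 11, 15, 6, 12); R gets 15.
Maximizing over 8, 5, 15, R chooses B. Subgame-perfect outcome: (B, X) with payoffs (15, 15).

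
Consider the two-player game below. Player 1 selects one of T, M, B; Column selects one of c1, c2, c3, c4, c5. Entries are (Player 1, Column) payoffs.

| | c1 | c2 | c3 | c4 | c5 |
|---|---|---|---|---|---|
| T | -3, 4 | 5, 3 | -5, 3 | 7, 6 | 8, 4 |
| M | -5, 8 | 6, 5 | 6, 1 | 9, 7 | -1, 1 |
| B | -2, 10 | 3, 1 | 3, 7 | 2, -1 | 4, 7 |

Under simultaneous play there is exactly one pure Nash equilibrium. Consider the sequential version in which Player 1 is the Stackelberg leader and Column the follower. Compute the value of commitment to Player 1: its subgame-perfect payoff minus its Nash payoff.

Column best-responds to each possible Player 1 move:
- T: Column compares 4, 3, 3, 6, 4 and picks c4; Player 1 would get 7.
- M: Column compares 8, 5, 1, 7, 1 and picks c1; Player 1 would get -5.
- B: Column compares 10, 1, 7, -1, 7 and picks c1; Player 1 would get -2.
Player 1's induced payoffs are 7, -5, -2, so Player 1 commits to T. Subgame-perfect outcome: (T, c4) with payoffs (7, 6).
Under simultaneous play:
Player 1's best replies: c1→B; c2→M; c3→M; c4→M; c5→T.
Column's best replies: T→c4; M→c1; B→c1.
The unique mutual best reply is (B, c1), giving (-2, 10).
Player 1's commitment gain: 7 − -2 = 9.

9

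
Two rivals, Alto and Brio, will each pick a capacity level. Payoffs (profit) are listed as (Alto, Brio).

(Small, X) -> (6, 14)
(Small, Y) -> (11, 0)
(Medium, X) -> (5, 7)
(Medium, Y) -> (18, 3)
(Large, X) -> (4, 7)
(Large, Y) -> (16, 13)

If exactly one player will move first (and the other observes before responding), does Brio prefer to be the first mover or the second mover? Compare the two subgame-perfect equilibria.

If Alto leads: Brio's best replies are Small→X, Medium→X, Large→Y; Alto's induced payoffs 6, 5, 16; outcome (Large, Y), payoffs (16, 13).
If Brio leads: Alto's best replies are X→Small, Y→Medium; Brio's induced payoffs 14, 3; outcome (Small, X), payoffs (6, 14).
Brio gets 14 moving first and 13 moving second, so Brio prefers to move first.

first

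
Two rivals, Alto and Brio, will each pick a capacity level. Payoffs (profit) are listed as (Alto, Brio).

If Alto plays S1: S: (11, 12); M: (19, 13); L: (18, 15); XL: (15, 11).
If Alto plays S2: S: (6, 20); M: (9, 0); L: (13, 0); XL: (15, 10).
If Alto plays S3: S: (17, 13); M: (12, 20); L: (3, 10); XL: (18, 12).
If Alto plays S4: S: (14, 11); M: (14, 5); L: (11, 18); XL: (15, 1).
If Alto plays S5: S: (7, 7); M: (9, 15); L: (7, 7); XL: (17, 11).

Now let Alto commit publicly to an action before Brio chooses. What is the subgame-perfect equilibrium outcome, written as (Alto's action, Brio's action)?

(S1, L)

Solve by backward induction (Alto leads).
- S1: Brio compares 12, 13, 15, 11 and picks L; Alto would get 18.
- S2: Brio compares 20, 0, 0, 10 and picks S; Alto would get 6.
- S3: Brio compares 13, 20, 10, 12 and picks M; Alto would get 12.
- S4: Brio compares 11, 5, 18, 1 and picks L; Alto would get 11.
- S5: Brio compares 7, 15, 7, 11 and picks M; Alto would get 9.
Alto's induced payoffs are 18, 6, 12, 11, 9, so Alto commits to S1. Subgame-perfect outcome: (S1, L) with payoffs (18, 15).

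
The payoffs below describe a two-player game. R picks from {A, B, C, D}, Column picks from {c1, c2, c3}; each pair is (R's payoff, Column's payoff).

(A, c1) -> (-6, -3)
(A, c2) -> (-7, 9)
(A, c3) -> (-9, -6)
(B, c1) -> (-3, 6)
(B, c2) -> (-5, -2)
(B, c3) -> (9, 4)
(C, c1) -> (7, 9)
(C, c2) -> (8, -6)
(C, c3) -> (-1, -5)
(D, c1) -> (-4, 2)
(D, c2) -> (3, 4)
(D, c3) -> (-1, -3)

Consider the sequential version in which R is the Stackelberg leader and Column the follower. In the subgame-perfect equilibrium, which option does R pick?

C

Column best-responds to each possible R move:
- A → Column plays c2 (best of -3, 9, -6); R gets -7.
- B → Column plays c1 (best of 6, -2, 4); R gets -3.
- C → Column plays c1 (best of 9, -6, -5); R gets 7.
- D → Column plays c2 (best of 2, 4, -3); R gets 3.
Among -7, -3, 7, 3, the best is 7 at C. Subgame-perfect outcome: (C, c1) with payoffs (7, 9).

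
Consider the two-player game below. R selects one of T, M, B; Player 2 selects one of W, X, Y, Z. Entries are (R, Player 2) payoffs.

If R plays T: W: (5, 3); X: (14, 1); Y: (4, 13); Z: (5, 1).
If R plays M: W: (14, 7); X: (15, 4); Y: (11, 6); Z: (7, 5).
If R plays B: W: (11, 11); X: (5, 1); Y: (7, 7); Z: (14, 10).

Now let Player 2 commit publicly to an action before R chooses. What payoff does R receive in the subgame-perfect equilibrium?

Solve by backward induction (Player 2 leads).
- W: BR = M, leader payoff 7.
- X: BR = M, leader payoff 4.
- Y: BR = M, leader payoff 6.
- Z: BR = B, leader payoff 10.
Maximizing over 7, 4, 6, 10, Player 2 chooses Z. Subgame-perfect outcome: (B, Z) with payoffs (14, 10).

14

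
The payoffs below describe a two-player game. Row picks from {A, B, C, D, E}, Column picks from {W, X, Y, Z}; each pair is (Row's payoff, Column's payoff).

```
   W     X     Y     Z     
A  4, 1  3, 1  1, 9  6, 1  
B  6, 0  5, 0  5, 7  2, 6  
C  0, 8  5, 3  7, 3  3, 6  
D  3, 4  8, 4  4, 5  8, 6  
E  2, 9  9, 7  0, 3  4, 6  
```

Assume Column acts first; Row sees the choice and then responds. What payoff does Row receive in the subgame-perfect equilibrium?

9

Row best-responds to each possible Column move:
- W: BR = B, leader payoff 0.
- X: BR = E, leader payoff 7.
- Y: BR = C, leader payoff 3.
- Z: BR = D, leader payoff 6.
Column's induced payoffs are 0, 7, 3, 6, so Column commits to X. Subgame-perfect outcome: (E, X) with payoffs (9, 7).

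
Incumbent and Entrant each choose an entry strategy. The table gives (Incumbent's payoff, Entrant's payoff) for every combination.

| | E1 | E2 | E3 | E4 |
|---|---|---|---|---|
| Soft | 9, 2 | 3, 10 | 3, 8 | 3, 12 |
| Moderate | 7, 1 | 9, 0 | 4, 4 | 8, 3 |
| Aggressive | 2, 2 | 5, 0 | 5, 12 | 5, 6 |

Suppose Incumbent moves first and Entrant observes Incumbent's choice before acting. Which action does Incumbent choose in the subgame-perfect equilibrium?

Aggressive

Entrant best-responds to each possible Incumbent move:
- Soft: BR = E4, leader payoff 3.
- Moderate: BR = E3, leader payoff 4.
- Aggressive: BR = E3, leader payoff 5.
Among 3, 4, 5, the best is 5 at Aggressive. Subgame-perfect outcome: (Aggressive, E3) with payoffs (5, 12).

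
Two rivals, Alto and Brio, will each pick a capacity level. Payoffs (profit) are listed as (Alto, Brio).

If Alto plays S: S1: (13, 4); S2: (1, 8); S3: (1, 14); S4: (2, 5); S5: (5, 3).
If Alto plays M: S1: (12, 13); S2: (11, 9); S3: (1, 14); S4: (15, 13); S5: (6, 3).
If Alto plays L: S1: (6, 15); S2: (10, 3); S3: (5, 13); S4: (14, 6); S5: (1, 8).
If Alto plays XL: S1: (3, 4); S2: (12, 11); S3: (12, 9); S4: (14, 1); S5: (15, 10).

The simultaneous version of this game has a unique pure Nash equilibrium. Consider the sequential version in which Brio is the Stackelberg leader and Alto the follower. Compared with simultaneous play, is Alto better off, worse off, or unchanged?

better off

Solve by backward induction (Brio leads).
- S1: BR = S, leader payoff 4.
- S2: BR = XL, leader payoff 11.
- S3: BR = XL, leader payoff 9.
- S4: BR = M, leader payoff 13.
- S5: BR = XL, leader payoff 10.
Among 4, 11, 9, 13, 10, the best is 13 at S4. Subgame-perfect outcome: (M, S4) with payoffs (15, 13).
Under simultaneous play:
Alto's best replies: S1→S; S2→XL; S3→XL; S4→M; S5→XL.
Brio's best replies: S→S3; M→S3; L→S1; XL→S2.
The unique mutual best reply is (XL, S2), giving (12, 11).
Alto earns 15 sequentially versus 12 at the Nash outcome: better off.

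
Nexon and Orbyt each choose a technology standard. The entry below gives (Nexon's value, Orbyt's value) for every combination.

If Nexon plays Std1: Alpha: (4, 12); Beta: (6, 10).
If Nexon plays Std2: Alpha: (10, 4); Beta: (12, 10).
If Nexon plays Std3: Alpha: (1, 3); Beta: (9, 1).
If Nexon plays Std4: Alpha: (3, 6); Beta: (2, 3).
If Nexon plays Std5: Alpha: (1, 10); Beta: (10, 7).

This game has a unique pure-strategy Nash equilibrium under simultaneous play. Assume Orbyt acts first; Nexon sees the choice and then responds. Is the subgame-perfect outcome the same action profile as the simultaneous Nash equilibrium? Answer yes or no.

Backward induction with Orbyt moving first.
- Alpha: Nexon compares 4, 10, 1, 3, 1 and picks Std2; Orbyt would get 4.
- Beta: Nexon compares 6, 12, 9, 2, 10 and picks Std2; Orbyt would get 10.
Maximizing over 4, 10, Orbyt chooses Beta. Subgame-perfect outcome: (Std2, Beta) with payoffs (12, 10).
Now find the simultaneous Nash equilibrium.
Nexon's best replies: Alpha→Std2; Beta→Std2.
Orbyt's best replies: Std1→Alpha; Std2→Beta; Std3→Alpha; Std4→Alpha; Std5→Alpha.
Only (Std2, Beta) has each player best-responding; Nash payoffs (12, 10).
Sequential outcome (Std2, Beta) coincides with the Nash profile (Std2, Beta).

yes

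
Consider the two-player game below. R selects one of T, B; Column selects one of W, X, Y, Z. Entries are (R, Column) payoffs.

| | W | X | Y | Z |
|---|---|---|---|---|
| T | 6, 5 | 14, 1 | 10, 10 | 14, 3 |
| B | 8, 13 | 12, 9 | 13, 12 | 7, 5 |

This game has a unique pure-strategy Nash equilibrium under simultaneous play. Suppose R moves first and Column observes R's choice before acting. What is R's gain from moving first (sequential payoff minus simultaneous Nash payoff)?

2

Solve by backward induction (R leads).
- T → Column plays Y (best of 5, 1, 10, 3); R gets 10.
- B → Column plays W (best of 13, 9, 12, 5); R gets 8.
Maximizing over 10, 8, R chooses T. Subgame-perfect outcome: (T, Y) with payoffs (10, 10).
Now find the simultaneous Nash equilibrium.
R's best replies: W→B; X→T; Y→B; Z→T.
Column's best replies: T→Y; B→W.
Only (B, W) has each player best-responding; Nash payoffs (8, 13).
R's commitment gain: 10 − 8 = 2.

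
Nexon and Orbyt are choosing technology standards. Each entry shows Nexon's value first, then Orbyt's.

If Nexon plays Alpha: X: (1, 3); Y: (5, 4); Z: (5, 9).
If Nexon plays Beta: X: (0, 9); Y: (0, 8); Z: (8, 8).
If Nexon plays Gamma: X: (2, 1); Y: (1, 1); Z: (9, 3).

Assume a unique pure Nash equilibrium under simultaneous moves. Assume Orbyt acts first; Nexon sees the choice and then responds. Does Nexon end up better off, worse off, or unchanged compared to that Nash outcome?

Backward induction with Orbyt moving first.
- X → Nexon plays Gamma (best of 1, 0, 2); Orbyt gets 1.
- Y → Nexon plays Alpha (best of 5, 0, 1); Orbyt gets 4.
- Z → Nexon plays Gamma (best of 5, 8, 9); Orbyt gets 3.
Maximizing over 1, 4, 3, Orbyt chooses Y. Subgame-perfect outcome: (Alpha, Y) with payoffs (5, 4).
Now find the simultaneous Nash equilibrium.
Nexon's best replies: X→Gamma; Y→Alpha; Z→Gamma.
Orbyt's best replies: Alpha→Z; Beta→X; Gamma→Z.
Only (Gamma, Z) has each player best-responding; Nash payoffs (9, 3).
Nexon earns 5 sequentially versus 9 at the Nash outcome: worse off.

worse off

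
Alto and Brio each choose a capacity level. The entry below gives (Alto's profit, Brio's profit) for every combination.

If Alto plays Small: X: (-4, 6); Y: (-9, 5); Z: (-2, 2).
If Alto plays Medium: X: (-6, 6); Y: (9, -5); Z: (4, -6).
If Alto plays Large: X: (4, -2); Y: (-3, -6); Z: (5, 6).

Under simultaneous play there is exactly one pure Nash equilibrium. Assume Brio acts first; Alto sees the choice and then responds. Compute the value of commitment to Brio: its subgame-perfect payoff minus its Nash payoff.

Backward induction with Brio moving first.
- X → Alto plays Large (best of -4, -6, 4); Brio gets -2.
- Y → Alto plays Medium (best of -9, 9, -3); Brio gets -5.
- Z → Alto plays Large (best of -2, 4, 5); Brio gets 6.
Brio's induced payoffs are -2, -5, 6, so Brio commits to Z. Subgame-perfect outcome: (Large, Z) with payoffs (5, 6).
For the simultaneous game, intersect best replies.
Alto's best replies: X→Large; Y→Medium; Z→Large.
Brio's best replies: Small→X; Medium→X; Large→Z.
Only (Large, Z) has each player best-responding; Nash payoffs (5, 6).
Brio's commitment gain: 6 − 6 = 0.

0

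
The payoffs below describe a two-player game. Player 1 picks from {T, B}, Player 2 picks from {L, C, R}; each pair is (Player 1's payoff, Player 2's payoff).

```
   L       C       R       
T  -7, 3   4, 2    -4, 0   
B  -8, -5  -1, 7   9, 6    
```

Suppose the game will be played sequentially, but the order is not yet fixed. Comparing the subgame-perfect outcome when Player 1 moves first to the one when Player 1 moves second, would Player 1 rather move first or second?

If Player 1 leads: Player 2's best replies are T→L, B→C; Player 1's induced payoffs -7, -1; outcome (B, C), payoffs (-1, 7).
If Player 2 leads: Player 1's best replies are L→T, C→T, R→B; Player 2's induced payoffs 3, 2, 6; outcome (B, R), payoffs (9, 6).
Player 1 gets -1 moving first and 9 moving second, so Player 1 prefers to move second.

second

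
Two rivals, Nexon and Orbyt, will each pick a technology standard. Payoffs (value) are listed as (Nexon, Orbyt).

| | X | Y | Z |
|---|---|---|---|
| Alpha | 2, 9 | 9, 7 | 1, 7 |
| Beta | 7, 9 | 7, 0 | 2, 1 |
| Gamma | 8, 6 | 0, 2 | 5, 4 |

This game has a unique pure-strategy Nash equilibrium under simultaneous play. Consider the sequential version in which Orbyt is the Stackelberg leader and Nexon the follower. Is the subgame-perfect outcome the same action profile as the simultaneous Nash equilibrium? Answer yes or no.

Backward induction with Orbyt moving first.
- X: Nexon compares 2, 7, 8 and picks Gamma; Orbyt would get 6.
- Y: Nexon compares 9, 7, 0 and picks Alpha; Orbyt would get 7.
- Z: Nexon compares 1, 2, 5 and picks Gamma; Orbyt would get 4.
Orbyt's induced payoffs are 6, 7, 4, so Orbyt commits to Y. Subgame-perfect outcome: (Alpha, Y) with payoffs (9, 7).
For the simultaneous game, intersect best replies.
Nexon's best replies: X→Gamma; Y→Alpha; Z→Gamma.
Orbyt's best replies: Alpha→X; Beta→X; Gamma→X.
The unique mutual best reply is (Gamma, X), giving (8, 6).
Sequential outcome (Alpha, Y) differs from the Nash profile (Gamma, X).

no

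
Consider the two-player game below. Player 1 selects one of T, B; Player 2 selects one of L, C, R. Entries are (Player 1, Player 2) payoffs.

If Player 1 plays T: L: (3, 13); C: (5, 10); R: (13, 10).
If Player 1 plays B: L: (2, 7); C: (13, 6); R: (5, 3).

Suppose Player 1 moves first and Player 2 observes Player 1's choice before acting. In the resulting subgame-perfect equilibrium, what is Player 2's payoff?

13

Solve by backward induction (Player 1 leads).
- T → Player 2 plays L (best of 13, 10, 10); Player 1 gets 3.
- B → Player 2 plays L (best of 7, 6, 3); Player 1 gets 2.
Among 3, 2, the best is 3 at T. Subgame-perfect outcome: (T, L) with payoffs (3, 13).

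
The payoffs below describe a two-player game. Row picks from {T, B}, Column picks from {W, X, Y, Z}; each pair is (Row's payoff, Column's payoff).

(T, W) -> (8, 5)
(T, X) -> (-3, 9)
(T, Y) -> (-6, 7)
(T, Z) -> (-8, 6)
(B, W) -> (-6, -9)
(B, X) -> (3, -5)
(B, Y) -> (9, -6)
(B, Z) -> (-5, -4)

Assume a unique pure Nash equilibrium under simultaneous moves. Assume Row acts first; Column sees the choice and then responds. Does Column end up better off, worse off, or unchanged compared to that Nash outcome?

better off

Backward induction with Row moving first.
- T → Column plays X (best of 5, 9, 7, 6); Row gets -3.
- B → Column plays Z (best of -9, -5, -6, -4); Row gets -5.
Row's induced payoffs are -3, -5, so Row commits to T. Subgame-perfect outcome: (T, X) with payoffs (-3, 9).
Now find the simultaneous Nash equilibrium.
Row's best replies: W→T; X→B; Y→B; Z→B.
Column's best replies: T→X; B→Z.
Only (B, Z) has each player best-responding; Nash payoffs (-5, -4).
Column earns 9 sequentially versus -4 at the Nash outcome: better off.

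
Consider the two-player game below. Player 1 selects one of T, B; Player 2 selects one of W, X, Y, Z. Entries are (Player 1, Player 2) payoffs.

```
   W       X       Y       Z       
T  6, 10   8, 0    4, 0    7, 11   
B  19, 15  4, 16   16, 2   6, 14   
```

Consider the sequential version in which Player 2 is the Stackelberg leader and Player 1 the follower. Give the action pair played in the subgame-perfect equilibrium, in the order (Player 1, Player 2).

(B, W)

Work backward from Player 1's decision.
- W: Player 1 compares 6, 19 and picks B; Player 2 would get 15.
- X: Player 1 compares 8, 4 and picks T; Player 2 would get 0.
- Y: Player 1 compares 4, 16 and picks B; Player 2 would get 2.
- Z: Player 1 compares 7, 6 and picks T; Player 2 would get 11.
Player 2's induced payoffs are 15, 0, 2, 11, so Player 2 commits to W. Subgame-perfect outcome: (B, W) with payoffs (19, 15).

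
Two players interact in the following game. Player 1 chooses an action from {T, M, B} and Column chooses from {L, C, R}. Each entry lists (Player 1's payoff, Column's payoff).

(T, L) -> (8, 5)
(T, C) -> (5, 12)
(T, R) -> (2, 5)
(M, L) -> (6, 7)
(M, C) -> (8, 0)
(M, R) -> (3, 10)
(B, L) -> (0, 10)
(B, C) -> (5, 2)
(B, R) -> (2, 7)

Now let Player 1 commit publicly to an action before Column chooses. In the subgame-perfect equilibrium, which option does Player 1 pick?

T

Backward induction with Player 1 moving first.
- T: BR = C, leader payoff 5.
- M: BR = R, leader payoff 3.
- B: BR = L, leader payoff 0.
Maximizing over 5, 3, 0, Player 1 chooses T. Subgame-perfect outcome: (T, C) with payoffs (5, 12).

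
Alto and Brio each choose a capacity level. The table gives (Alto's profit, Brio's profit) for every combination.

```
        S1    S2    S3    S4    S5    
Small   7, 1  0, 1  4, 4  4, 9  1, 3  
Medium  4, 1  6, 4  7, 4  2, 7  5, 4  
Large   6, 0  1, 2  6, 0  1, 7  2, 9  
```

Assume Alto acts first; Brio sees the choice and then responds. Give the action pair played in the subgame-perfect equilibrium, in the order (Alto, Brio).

Solve by backward induction (Alto leads).
- Small: Brio compares 1, 1, 4, 9, 3 and picks S4; Alto would get 4.
- Medium: Brio compares 1, 4, 4, 7, 4 and picks S4; Alto would get 2.
- Large: Brio compares 0, 2, 0, 7, 9 and picks S5; Alto would get 2.
Alto's induced payoffs are 4, 2, 2, so Alto commits to Small. Subgame-perfect outcome: (Small, S4) with payoffs (4, 9).

(Small, S4)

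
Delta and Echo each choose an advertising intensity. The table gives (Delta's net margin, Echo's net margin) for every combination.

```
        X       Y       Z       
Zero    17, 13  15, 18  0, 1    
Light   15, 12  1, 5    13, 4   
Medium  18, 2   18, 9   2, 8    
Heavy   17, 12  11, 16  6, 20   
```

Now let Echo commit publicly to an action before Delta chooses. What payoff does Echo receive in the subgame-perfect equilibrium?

Backward induction with Echo moving first.
- X: BR = Medium, leader payoff 2.
- Y: BR = Medium, leader payoff 9.
- Z: BR = Light, leader payoff 4.
Among 2, 9, 4, the best is 9 at Y. Subgame-perfect outcome: (Medium, Y) with payoffs (18, 9).

9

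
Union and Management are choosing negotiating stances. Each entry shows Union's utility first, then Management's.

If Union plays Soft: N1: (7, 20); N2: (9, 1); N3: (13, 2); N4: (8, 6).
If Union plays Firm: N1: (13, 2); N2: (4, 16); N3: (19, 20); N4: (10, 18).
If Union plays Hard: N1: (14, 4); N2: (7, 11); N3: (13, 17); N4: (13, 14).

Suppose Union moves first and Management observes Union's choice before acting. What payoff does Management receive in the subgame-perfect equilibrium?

20

Backward induction with Union moving first.
- Soft: BR = N1, leader payoff 7.
- Firm: BR = N3, leader payoff 19.
- Hard: BR = N3, leader payoff 13.
Among 7, 19, 13, the best is 19 at Firm. Subgame-perfect outcome: (Firm, N3) with payoffs (19, 20).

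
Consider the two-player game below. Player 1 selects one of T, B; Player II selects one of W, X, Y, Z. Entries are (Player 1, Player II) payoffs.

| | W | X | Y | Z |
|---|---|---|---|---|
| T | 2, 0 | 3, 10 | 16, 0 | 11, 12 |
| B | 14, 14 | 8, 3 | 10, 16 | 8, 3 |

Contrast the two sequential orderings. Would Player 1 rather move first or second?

If Player 1 leads: Player II's best replies are T→Z, B→Y; Player 1's induced payoffs 11, 10; outcome (T, Z), payoffs (11, 12).
If Player II leads: Player 1's best replies are W→B, X→B, Y→T, Z→T; Player II's induced payoffs 14, 3, 0, 12; outcome (B, W), payoffs (14, 14).
Player 1 gets 11 moving first and 14 moving second, so Player 1 prefers to move second.

second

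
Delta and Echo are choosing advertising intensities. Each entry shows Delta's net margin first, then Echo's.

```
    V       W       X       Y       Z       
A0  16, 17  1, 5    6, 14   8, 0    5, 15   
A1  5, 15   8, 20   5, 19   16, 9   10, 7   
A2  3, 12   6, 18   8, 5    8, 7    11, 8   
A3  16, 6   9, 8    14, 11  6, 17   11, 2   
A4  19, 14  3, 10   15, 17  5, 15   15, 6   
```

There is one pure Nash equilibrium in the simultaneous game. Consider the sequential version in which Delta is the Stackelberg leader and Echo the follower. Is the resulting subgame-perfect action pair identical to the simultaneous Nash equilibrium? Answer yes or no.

no

Echo best-responds to each possible Delta move:
- A0 → Echo plays V (best of 17, 5, 14, 0, 15); Delta gets 16.
- A1 → Echo plays W (best of 15, 20, 19, 9, 7); Delta gets 8.
- A2 → Echo plays W (best of 12, 18, 5, 7, 8); Delta gets 6.
- A3 → Echo plays Y (best of 6, 8, 11, 17, 2); Delta gets 6.
- A4 → Echo plays X (best of 14, 10, 17, 15, 6); Delta gets 15.
Delta's induced payoffs are 16, 8, 6, 6, 15, so Delta commits to A0. Subgame-perfect outcome: (A0, V) with payoffs (16, 17).
Under simultaneous play:
Delta's best replies: V→A4; W→A3; X→A4; Y→A1; Z→A4.
Echo's best replies: A0→V; A1→W; A2→W; A3→Y; A4→X.
The unique mutual best reply is (A4, X), giving (15, 17).
Sequential outcome (A0, V) differs from the Nash profile (A4, X).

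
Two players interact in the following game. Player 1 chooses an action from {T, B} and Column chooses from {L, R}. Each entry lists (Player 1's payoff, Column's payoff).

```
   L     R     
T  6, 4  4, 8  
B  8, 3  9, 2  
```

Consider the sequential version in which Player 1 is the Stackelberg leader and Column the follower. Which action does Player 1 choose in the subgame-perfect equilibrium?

Column best-responds to each possible Player 1 move:
- T: Column compares 4, 8 and picks R; Player 1 would get 4.
- B: Column compares 3, 2 and picks L; Player 1 would get 8.
Maximizing over 4, 8, Player 1 chooses B. Subgame-perfect outcome: (B, L) with payoffs (8, 3).

B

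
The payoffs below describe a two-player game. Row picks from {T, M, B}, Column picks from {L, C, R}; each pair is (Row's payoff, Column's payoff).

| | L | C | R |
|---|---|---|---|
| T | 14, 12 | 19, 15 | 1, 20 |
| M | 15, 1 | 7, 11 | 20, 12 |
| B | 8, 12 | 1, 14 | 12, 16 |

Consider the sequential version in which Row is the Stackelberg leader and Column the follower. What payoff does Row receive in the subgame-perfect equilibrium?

Work backward from Column's decision.
- T: BR = R, leader payoff 1.
- M: BR = R, leader payoff 20.
- B: BR = R, leader payoff 12.
Among 1, 20, 12, the best is 20 at M. Subgame-perfect outcome: (M, R) with payoffs (20, 12).

20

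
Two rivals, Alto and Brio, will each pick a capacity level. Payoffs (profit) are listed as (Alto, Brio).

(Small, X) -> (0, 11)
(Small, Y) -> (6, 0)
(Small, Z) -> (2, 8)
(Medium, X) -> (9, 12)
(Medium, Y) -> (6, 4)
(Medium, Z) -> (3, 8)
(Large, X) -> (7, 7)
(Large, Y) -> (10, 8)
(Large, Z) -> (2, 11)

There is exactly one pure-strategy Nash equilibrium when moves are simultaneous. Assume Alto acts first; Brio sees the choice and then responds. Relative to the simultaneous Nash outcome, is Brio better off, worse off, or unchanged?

unchanged

Work backward from Brio's decision.
- Small: Brio compares 11, 0, 8 and picks X; Alto would get 0.
- Medium: Brio compares 12, 4, 8 and picks X; Alto would get 9.
- Large: Brio compares 7, 8, 11 and picks Z; Alto would get 2.
Maximizing over 0, 9, 2, Alto chooses Medium. Subgame-perfect outcome: (Medium, X) with payoffs (9, 12).
For the simultaneous game, intersect best replies.
Alto's best replies: X→Medium; Y→Large; Z→Medium.
Brio's best replies: Small→X; Medium→X; Large→Z.
Only (Medium, X) has each player best-responding; Nash payoffs (9, 12).
Brio earns 12 sequentially versus 12 at the Nash outcome: unchanged.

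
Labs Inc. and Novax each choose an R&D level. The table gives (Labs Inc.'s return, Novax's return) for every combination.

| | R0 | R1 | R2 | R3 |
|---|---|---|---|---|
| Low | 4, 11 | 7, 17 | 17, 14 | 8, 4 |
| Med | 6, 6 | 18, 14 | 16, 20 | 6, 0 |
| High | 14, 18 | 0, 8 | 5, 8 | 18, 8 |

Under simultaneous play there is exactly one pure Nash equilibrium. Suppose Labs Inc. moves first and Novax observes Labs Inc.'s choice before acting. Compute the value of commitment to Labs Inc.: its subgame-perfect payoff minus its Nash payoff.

Backward induction with Labs Inc. moving first.
- Low: Novax compares 11, 17, 14, 4 and picks R1; Labs Inc. would get 7.
- Med: Novax compares 6, 14, 20, 0 and picks R2; Labs Inc. would get 16.
- High: Novax compares 18, 8, 8, 8 and picks R0; Labs Inc. would get 14.
Among 7, 16, 14, the best is 16 at Med. Subgame-perfect outcome: (Med, R2) with payoffs (16, 20).
For the simultaneous game, intersect best replies.
Labs Inc.'s best replies: R0→High; R1→Med; R2→Low; R3→High.
Novax's best replies: Low→R1; Med→R2; High→R0.
The unique mutual best reply is (High, R0), giving (14, 18).
Labs Inc.'s commitment gain: 16 − 14 = 2.

2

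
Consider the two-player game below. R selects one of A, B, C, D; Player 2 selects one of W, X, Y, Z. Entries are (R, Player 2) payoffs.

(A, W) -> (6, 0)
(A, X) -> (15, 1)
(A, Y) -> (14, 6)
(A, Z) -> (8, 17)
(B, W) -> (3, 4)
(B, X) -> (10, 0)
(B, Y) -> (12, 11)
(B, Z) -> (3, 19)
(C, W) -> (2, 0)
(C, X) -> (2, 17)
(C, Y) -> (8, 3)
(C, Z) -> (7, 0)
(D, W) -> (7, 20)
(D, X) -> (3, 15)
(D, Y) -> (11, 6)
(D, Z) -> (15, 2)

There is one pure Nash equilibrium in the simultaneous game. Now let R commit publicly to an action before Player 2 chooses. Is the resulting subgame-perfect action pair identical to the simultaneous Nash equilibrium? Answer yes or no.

no

Solve by backward induction (R leads).
- A → Player 2 plays Z (best of 0, 1, 6, 17); R gets 8.
- B → Player 2 plays Z (best of 4, 0, 11, 19); R gets 3.
- C → Player 2 plays X (best of 0, 17, 3, 0); R gets 2.
- D → Player 2 plays W (best of 20, 15, 6, 2); R gets 7.
R's induced payoffs are 8, 3, 2, 7, so R commits to A. Subgame-perfect outcome: (A, Z) with payoffs (8, 17).
Now find the simultaneous Nash equilibrium.
R's best replies: W→D; X→A; Y→A; Z→D.
Player 2's best replies: A→Z; B→Z; C→X; D→W.
Only (D, W) has each player best-responding; Nash payoffs (7, 20).
Sequential outcome (A, Z) differs from the Nash profile (D, W).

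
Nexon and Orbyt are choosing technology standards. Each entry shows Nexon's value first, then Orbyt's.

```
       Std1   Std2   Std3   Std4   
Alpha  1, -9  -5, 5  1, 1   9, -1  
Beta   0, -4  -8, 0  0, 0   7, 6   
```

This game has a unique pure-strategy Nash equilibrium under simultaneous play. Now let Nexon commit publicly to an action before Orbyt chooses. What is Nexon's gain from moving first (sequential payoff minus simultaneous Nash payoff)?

12

Backward induction with Nexon moving first.
- Alpha: Orbyt compares -9, 5, 1, -1 and picks Std2; Nexon would get -5.
- Beta: Orbyt compares -4, 0, 0, 6 and picks Std4; Nexon would get 7.
Nexon's induced payoffs are -5, 7, so Nexon commits to Beta. Subgame-perfect outcome: (Beta, Std4) with payoffs (7, 6).
Now find the simultaneous Nash equilibrium.
Nexon's best replies: Std1→Alpha; Std2→Alpha; Std3→Alpha; Std4→Alpha.
Orbyt's best replies: Alpha→Std2; Beta→Std4.
Only (Alpha, Std2) has each player best-responding; Nash payoffs (-5, 5).
Nexon's commitment gain: 7 − -5 = 12.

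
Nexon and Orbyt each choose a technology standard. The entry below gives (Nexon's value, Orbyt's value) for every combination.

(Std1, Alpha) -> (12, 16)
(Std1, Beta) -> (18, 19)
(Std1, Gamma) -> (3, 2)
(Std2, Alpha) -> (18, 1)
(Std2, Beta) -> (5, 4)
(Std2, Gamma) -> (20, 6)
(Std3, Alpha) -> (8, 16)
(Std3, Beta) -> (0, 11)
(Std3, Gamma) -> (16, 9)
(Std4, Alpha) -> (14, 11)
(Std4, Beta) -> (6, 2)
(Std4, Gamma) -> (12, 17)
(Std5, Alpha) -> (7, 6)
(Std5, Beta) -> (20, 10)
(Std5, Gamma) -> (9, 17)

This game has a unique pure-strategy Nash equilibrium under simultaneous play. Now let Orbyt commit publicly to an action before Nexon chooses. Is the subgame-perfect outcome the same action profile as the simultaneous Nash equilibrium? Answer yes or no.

no

Nexon best-responds to each possible Orbyt move:
- Alpha: Nexon compares 12, 18, 8, 14, 7 and picks Std2; Orbyt would get 1.
- Beta: Nexon compares 18, 5, 0, 6, 20 and picks Std5; Orbyt would get 10.
- Gamma: Nexon compares 3, 20, 16, 12, 9 and picks Std2; Orbyt would get 6.
Among 1, 10, 6, the best is 10 at Beta. Subgame-perfect outcome: (Std5, Beta) with payoffs (20, 10).
For the simultaneous game, intersect best replies.
Nexon's best replies: Alpha→Std2; Beta→Std5; Gamma→Std2.
Orbyt's best replies: Std1→Beta; Std2→Gamma; Std3→Alpha; Std4→Gamma; Std5→Gamma.
Only (Std2, Gamma) has each player best-responding; Nash payoffs (20, 6).
Sequential outcome (Std5, Beta) differs from the Nash profile (Std2, Gamma).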